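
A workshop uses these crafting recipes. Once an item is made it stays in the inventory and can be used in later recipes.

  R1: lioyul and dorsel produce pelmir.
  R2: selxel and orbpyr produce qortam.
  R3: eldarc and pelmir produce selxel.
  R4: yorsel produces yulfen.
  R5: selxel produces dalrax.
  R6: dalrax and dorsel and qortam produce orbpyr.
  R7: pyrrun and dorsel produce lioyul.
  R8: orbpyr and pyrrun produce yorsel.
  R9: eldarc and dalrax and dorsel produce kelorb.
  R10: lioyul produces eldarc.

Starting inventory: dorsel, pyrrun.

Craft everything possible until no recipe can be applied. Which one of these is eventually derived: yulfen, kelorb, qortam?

kelorb

Using R7, pyrrun and dorsel make lioyul.
lioyul and dorsel → pelmir (R1).
Using R10, lioyul makes eldarc.
eldarc and pelmir → selxel (R3).
Using R5, selxel makes dalrax.
eldarc and dalrax and dorsel → kelorb (R9).
qortam would need selxel and orbpyr (R2), but orbpyr is never obtained. yulfen would need yorsel (R4), but yorsel is never obtained.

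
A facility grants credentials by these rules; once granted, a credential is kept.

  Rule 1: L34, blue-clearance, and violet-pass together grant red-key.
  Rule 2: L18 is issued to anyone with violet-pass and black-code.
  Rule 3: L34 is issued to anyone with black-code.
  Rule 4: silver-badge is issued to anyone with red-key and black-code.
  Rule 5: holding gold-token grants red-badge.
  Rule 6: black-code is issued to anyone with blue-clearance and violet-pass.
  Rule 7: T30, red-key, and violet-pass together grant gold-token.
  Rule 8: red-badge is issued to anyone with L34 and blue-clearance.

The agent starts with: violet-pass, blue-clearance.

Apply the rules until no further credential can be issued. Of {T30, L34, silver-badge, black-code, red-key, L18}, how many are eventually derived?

Holding blue-clearance and violet-pass grants black-code (Rule 6).
Holding black-code grants L34 (Rule 3).
Holding violet-pass and black-code grants L18 (Rule 2).
Holding L34, blue-clearance, and violet-pass grants red-key (Rule 1).
Holding red-key and black-code grants silver-badge (Rule 4).
No rule produces T30, and it is not given.
L34: reached.
silver-badge: reached.
black-code: reached.
red-key: reached.
L18: reached.
Reached: L34, silver-badge, black-code, red-key, and L18 — 5 of the 6.

5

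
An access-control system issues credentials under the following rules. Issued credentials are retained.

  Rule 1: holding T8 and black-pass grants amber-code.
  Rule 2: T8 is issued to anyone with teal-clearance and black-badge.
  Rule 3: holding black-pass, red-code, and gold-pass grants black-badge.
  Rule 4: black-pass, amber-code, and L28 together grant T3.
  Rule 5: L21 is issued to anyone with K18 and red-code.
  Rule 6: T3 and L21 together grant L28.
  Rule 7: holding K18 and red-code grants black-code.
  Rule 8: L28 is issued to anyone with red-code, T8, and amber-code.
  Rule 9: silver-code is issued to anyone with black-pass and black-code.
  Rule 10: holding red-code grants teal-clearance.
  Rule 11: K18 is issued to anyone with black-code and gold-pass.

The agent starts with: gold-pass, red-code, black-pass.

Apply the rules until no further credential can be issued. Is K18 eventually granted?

K18 would need black-code and gold-pass (Rule 11), but black-code is never granted.

No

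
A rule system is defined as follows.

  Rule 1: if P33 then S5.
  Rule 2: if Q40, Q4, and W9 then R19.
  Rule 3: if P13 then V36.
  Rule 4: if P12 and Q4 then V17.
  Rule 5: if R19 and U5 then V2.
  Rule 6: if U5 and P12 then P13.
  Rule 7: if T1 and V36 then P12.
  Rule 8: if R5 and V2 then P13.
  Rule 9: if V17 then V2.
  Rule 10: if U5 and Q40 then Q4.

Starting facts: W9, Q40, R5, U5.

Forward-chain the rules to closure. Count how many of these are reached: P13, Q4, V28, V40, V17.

2

From U5 and Q40, Rule 10 gives Q4.
From Q40, Q4, and W9, Rule 2 gives R19.
R19 and U5 hold, so V2 follows (Rule 5).
R5 and V2 hold, so P13 follows (Rule 8).
P13: reached.
Q4: reached.
No rule produces V28, and it is not given.
No rule produces V40, and it is not given.
V17 would need P12 and Q4 (Rule 4), but P12 is never established.
Reached: P13 and Q4 — 2 of the 5.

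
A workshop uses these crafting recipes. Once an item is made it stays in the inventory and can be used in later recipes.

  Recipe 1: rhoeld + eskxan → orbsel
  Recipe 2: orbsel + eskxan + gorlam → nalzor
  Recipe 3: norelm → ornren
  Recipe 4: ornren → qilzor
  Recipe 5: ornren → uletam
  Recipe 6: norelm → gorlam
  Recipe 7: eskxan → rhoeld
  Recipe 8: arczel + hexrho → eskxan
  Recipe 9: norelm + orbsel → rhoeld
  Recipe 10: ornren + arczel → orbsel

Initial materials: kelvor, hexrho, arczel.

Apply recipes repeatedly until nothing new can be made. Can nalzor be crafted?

No

nalzor would need orbsel, eskxan, and gorlam (Recipe 2), but gorlam is never obtained.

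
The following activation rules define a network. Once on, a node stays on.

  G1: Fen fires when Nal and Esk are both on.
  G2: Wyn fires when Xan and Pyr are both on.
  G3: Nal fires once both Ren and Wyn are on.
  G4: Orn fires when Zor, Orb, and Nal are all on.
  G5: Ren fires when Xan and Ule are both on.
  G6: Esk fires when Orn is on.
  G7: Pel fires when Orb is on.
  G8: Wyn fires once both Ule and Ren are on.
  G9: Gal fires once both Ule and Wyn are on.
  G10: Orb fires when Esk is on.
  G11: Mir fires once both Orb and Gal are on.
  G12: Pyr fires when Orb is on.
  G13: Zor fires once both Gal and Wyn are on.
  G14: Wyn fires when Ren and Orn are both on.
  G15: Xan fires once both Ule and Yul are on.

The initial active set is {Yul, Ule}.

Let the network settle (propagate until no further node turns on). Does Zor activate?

G15: Ule and Yul on → Xan on.
G5: Xan and Ule on → Ren on.
Ule and Ren are on, so Wyn fires (G8).
G9: Ule and Wyn on → Gal on.
G13: Gal and Wyn on → Zor on.

Yes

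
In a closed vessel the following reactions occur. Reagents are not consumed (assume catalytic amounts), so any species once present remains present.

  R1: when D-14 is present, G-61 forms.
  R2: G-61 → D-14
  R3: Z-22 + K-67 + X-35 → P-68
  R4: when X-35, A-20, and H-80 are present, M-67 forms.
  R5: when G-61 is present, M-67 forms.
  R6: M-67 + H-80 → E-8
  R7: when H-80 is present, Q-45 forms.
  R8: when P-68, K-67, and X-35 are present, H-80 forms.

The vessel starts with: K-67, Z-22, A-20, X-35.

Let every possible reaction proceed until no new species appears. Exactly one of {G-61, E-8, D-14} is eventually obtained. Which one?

E-8

Z-22, K-67, and X-35 present → P-68 forms (R3).
P-68, K-67, and X-35 present → H-80 forms (R8).
X-35, A-20, and H-80 present → M-67 forms (R4).
M-67 and H-80 present → E-8 forms (R6).
G-61 would need D-14 (R1), but D-14 never forms. D-14 would need G-61 (R2), but G-61 never forms.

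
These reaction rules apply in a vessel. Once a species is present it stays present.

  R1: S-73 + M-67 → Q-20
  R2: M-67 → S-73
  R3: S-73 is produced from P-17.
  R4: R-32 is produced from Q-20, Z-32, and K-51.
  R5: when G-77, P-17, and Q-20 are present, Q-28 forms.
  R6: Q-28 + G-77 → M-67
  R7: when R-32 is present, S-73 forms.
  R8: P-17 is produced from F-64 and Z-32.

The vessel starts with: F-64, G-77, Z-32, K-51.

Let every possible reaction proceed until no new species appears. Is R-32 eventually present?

R-32 would need Q-20, Z-32, and K-51 (R4), but Q-20 never forms.

No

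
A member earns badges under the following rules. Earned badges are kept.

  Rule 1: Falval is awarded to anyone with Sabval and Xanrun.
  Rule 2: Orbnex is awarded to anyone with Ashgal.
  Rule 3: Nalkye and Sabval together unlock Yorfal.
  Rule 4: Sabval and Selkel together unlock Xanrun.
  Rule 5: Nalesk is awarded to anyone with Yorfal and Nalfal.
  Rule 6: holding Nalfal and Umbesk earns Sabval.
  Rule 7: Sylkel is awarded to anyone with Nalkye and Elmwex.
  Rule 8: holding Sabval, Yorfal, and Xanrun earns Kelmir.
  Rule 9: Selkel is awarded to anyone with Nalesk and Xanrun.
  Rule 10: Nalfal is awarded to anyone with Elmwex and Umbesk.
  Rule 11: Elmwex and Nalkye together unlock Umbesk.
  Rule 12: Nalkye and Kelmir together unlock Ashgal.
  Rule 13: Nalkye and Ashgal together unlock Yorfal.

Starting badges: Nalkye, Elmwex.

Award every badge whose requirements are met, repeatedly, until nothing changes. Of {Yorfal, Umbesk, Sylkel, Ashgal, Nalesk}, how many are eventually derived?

4

With Elmwex and Nalkye, Umbesk is earned (Rule 11).
With Nalkye and Elmwex, Sylkel is earned (Rule 7).
With Elmwex and Umbesk, Nalfal is earned (Rule 10).
With Nalfal and Umbesk, Sabval is earned (Rule 6).
With Nalkye and Sabval, Yorfal is earned (Rule 3).
With Yorfal and Nalfal, Nalesk is earned (Rule 5).
Yorfal: reached.
Umbesk: reached.
Sylkel: reached.
Ashgal would need Nalkye and Kelmir (Rule 12), but Kelmir is never earned.
Nalesk: reached.
Reached: Yorfal, Umbesk, Sylkel, and Nalesk — 4 of the 5.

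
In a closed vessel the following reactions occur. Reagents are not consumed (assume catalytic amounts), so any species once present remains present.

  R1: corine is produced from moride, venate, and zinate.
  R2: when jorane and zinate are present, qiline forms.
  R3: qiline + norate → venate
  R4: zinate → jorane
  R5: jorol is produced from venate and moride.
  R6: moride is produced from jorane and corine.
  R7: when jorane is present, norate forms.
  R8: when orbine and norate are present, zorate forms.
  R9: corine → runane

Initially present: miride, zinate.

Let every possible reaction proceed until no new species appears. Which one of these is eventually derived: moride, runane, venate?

venate

zinate present → jorane forms (R4).
jorane present → norate forms (R7).
jorane and zinate present → qiline forms (R2).
qiline and norate present → venate forms (R3).
runane would need corine (R9), but corine never forms. moride would need jorane and corine (R6), but corine never forms.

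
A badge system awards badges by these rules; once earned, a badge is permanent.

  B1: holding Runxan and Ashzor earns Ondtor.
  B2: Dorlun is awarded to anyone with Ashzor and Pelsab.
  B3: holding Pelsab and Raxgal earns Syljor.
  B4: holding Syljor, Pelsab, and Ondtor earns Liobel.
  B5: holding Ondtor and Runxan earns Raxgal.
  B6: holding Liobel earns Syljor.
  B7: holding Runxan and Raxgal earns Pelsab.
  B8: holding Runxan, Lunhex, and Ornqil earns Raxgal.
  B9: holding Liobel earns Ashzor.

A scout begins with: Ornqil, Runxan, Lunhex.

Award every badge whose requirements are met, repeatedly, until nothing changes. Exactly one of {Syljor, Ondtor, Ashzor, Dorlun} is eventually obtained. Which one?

With Runxan, Lunhex, and Ornqil, Raxgal is earned (B8).
With Runxan and Raxgal, Pelsab is earned (B7).
With Pelsab and Raxgal, Syljor is earned (B3).
Dorlun would need Ashzor and Pelsab (B2), but Ashzor is never earned. Ashzor would need Liobel (B9), but Liobel is never earned. Ondtor would need Runxan and Ashzor (B1), but Ashzor is never earned.

Syljor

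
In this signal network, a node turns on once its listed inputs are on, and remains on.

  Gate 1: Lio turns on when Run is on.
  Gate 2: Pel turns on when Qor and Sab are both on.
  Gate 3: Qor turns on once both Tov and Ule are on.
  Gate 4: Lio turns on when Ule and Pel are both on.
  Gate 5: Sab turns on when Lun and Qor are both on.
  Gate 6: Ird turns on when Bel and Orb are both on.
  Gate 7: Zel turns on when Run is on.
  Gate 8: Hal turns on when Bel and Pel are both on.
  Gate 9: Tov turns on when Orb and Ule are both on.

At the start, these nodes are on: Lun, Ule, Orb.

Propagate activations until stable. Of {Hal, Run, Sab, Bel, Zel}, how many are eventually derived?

Orb and Ule are on, so Tov turns on (Gate 9).
Tov and Ule are on, so Qor turns on (Gate 3).
Lun and Qor are on, so Sab turns on (Gate 5).
Hal would need Bel and Pel (Gate 8), but Bel never turns on.
No rule produces Run, and it is not given.
Sab: reached.
No rule produces Bel, and it is not given.
Zel would need Run (Gate 7), but Run never turns on.
Reached: Sab — 1 of the 5.

1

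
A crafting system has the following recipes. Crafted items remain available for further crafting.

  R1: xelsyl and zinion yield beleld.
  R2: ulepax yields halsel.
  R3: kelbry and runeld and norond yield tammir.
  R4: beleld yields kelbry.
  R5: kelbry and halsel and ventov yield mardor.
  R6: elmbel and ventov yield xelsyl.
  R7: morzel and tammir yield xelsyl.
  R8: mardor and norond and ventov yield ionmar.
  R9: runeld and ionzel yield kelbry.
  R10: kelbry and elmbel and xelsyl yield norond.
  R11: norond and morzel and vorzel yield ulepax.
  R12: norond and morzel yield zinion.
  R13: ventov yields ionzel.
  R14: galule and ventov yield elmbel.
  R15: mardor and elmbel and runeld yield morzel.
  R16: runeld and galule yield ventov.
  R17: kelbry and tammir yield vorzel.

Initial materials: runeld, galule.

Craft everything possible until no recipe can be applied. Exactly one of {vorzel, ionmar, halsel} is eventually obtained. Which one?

vorzel

runeld and galule → ventov (R16).
Using R14, galule and ventov make elmbel.
Using R13, ventov makes ionzel.
elmbel and ventov → xelsyl (R6).
Using R9, runeld and ionzel make kelbry.
Using R10, kelbry, elmbel, and xelsyl make norond.
Using R3, kelbry, runeld, and norond make tammir.
Using R17, kelbry and tammir make vorzel.
halsel would need ulepax (R2), but ulepax is never obtained. ionmar would need mardor, norond, and ventov (R8), but mardor is never obtained.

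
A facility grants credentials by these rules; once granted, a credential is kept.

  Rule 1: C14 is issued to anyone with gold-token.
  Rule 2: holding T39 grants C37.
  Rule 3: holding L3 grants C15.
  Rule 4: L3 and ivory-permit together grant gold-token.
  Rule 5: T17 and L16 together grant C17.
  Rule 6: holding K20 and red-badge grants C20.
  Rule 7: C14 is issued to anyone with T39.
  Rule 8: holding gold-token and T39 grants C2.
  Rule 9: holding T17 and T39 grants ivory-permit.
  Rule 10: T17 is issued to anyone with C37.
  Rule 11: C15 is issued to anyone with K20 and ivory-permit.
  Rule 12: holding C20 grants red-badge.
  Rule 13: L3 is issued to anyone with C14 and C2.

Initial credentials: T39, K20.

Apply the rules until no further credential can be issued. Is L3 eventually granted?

L3 would need C14 and C2 (Rule 13), but C2 is never granted.

No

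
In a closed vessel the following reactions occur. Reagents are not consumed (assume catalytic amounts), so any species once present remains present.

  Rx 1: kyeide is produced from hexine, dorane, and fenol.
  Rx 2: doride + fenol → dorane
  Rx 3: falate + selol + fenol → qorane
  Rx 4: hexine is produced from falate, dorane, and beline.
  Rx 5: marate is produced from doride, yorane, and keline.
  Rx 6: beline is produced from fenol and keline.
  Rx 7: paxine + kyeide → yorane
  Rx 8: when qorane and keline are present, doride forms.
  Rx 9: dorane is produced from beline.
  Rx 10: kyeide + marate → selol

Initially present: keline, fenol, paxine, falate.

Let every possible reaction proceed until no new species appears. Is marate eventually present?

marate would need doride, yorane, and keline (Rx 5), but doride never forms.

No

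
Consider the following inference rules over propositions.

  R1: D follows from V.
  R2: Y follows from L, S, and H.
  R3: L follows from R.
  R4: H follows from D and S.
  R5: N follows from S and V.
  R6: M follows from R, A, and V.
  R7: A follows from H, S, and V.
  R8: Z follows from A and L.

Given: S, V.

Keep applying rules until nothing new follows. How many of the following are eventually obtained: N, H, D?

S and V hold, so N follows (R5).
V holds, so D follows (R1).
D and S hold, so H follows (R4).
N: reached.
H: reached.
D: reached.
All 3 are reached.

3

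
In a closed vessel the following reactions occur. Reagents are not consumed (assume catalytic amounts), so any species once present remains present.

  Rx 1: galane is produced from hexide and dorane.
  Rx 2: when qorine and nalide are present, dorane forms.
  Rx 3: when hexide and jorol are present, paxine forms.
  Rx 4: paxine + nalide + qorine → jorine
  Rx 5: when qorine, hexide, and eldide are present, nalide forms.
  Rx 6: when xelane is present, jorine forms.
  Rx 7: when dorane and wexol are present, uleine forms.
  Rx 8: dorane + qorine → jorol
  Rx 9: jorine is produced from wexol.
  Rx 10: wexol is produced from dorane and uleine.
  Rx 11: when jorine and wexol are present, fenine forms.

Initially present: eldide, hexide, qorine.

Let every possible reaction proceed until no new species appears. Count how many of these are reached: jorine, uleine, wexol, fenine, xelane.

1

qorine, hexide, and eldide present → nalide forms (Rx 5).
qorine and nalide present → dorane forms (Rx 2).
dorane and qorine present → jorol forms (Rx 8).
hexide and jorol present → paxine forms (Rx 3).
paxine, nalide, and qorine present → jorine forms (Rx 4).
jorine: reached.
uleine would need dorane and wexol (Rx 7), but wexol never forms.
wexol would need dorane and uleine (Rx 10), but uleine never forms.
fenine would need jorine and wexol (Rx 11), but wexol never forms.
No rule produces xelane, and it is not given.
Reached: jorine — 1 of the 5.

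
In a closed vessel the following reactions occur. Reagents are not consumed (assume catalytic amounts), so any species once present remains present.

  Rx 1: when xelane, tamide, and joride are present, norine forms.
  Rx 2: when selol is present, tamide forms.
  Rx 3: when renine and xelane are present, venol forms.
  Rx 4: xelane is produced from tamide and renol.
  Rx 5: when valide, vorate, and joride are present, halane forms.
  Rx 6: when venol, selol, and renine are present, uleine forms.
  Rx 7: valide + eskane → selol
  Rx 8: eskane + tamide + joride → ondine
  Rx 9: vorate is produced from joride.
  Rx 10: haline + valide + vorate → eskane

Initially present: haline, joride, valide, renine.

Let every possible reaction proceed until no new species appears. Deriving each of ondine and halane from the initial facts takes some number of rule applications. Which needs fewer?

halane: joride present → vorate forms (Rx 9). valide, vorate, and joride present → halane forms (Rx 5). [2 rule applications]
ondine: joride present → vorate forms (Rx 9). haline, valide, and vorate present → eskane forms (Rx 10). valide and eskane present → selol forms (Rx 7). selol present → tamide forms (Rx 2). eskane, tamide, and joride present → ondine forms (Rx 8). [5 rule applications]
halane needs fewer.

halane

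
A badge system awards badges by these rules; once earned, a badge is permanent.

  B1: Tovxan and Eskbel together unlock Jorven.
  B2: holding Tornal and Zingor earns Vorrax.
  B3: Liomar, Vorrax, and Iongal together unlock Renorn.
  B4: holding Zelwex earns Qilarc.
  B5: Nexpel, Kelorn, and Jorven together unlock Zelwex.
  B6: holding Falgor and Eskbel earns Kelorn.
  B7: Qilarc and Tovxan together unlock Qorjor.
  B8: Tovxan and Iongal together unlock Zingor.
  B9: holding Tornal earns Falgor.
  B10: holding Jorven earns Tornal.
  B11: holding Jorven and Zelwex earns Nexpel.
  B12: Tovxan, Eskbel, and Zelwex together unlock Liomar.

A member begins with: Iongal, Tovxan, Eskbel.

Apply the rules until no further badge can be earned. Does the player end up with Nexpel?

Nexpel would need Jorven and Zelwex (B11), but Zelwex is never earned.

No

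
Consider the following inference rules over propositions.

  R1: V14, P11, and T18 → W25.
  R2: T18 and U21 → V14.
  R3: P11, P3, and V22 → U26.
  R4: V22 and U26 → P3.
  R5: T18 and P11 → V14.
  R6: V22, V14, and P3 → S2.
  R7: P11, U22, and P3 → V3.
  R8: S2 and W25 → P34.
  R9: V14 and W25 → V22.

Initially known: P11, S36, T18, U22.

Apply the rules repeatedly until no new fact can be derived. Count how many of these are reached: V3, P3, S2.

V3 would need P11, U22, and P3 (R7), but P3 is never established.
P3 would need V22 and U26 (R4), but U26 is never established.
S2 would need V22, V14, and P3 (R6), but P3 is never established.
None of the 3 are reached.

0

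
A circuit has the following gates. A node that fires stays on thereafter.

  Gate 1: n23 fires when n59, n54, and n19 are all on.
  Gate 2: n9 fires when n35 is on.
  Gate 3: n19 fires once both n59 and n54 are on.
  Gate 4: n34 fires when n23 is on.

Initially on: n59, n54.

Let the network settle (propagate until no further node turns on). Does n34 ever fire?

n59 and n54 are on, so n19 fires (Gate 3).
Gate 1: n59, n54, and n19 on → n23 on.
Gate 4: n23 on → n34 on.

Yes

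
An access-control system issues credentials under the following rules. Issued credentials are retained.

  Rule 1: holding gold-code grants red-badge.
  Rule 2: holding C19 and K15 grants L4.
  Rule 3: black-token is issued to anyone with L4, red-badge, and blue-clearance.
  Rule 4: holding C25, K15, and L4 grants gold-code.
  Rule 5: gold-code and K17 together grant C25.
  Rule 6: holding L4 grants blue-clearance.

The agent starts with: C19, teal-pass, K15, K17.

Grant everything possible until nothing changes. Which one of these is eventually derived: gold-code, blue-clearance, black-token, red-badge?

blue-clearance

Holding C19 and K15 grants L4 (Rule 2).
Holding L4 grants blue-clearance (Rule 6).
red-badge would need gold-code (Rule 1), but gold-code is never granted. gold-code would need C25, K15, and L4 (Rule 4), but C25 is never granted. black-token would need L4, red-badge, and blue-clearance (Rule 3), but red-badge is never granted.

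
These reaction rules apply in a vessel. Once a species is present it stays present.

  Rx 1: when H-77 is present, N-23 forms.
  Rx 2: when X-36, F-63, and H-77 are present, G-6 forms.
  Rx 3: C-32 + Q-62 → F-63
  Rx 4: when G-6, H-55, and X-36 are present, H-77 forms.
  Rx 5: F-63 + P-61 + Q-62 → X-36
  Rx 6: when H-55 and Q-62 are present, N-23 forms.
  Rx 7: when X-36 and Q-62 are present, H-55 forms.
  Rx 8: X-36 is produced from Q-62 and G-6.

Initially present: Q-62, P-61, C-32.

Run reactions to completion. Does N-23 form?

Yes

C-32 and Q-62 present → F-63 forms (Rx 3).
F-63, P-61, and Q-62 present → X-36 forms (Rx 5).
X-36 and Q-62 present → H-55 forms (Rx 7).
H-55 and Q-62 present → N-23 forms (Rx 6).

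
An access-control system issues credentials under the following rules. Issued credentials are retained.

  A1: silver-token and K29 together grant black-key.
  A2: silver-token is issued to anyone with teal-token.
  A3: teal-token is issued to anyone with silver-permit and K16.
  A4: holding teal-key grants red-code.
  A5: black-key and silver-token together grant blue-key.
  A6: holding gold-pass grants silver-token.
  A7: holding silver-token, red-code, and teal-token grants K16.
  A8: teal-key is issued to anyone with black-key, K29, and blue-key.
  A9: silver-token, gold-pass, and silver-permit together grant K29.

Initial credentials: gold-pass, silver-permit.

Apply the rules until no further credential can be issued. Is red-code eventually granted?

Holding gold-pass grants silver-token (A6).
Holding silver-token, gold-pass, and silver-permit grants K29 (A9).
Holding silver-token and K29 grants black-key (A1).
Holding black-key and silver-token grants blue-key (A5).
Holding black-key, K29, and blue-key grants teal-key (A8).
Holding teal-key grants red-code (A4).

Yes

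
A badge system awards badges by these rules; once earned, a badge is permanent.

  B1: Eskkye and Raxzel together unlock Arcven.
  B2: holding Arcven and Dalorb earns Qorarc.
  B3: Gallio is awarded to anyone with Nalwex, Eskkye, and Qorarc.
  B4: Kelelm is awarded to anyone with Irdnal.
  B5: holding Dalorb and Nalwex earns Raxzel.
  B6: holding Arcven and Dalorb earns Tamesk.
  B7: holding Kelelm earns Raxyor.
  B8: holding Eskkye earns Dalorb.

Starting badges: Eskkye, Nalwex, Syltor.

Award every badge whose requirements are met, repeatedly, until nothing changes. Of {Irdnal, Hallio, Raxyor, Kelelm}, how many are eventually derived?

No rule produces Irdnal, and it is not given.
No rule produces Hallio, and it is not given.
Raxyor would need Kelelm (B7), but Kelelm is never earned.
Kelelm would need Irdnal (B4), but Irdnal is never earned.
None of the 4 are reached.

0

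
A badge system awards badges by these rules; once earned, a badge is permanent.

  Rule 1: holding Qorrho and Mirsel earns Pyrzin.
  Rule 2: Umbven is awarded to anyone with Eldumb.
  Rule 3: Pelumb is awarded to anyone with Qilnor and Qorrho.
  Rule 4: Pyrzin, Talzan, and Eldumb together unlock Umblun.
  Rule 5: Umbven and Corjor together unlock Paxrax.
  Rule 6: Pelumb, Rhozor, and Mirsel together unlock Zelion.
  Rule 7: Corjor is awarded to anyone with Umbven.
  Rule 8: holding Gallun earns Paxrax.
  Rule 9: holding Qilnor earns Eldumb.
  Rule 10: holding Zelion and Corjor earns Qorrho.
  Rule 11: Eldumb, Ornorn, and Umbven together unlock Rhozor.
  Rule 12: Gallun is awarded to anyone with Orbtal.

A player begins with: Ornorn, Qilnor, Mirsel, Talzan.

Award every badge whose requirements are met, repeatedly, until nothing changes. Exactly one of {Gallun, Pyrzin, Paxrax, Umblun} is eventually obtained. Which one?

Paxrax

With Qilnor, Eldumb is earned (Rule 9).
With Eldumb, Umbven is earned (Rule 2).
With Umbven, Corjor is earned (Rule 7).
With Umbven and Corjor, Paxrax is earned (Rule 5).
Umblun would need Pyrzin, Talzan, and Eldumb (Rule 4), but Pyrzin is never earned. Gallun would need Orbtal (Rule 12), but Orbtal is never earned. Pyrzin would need Qorrho and Mirsel (Rule 1), but Qorrho is never earned.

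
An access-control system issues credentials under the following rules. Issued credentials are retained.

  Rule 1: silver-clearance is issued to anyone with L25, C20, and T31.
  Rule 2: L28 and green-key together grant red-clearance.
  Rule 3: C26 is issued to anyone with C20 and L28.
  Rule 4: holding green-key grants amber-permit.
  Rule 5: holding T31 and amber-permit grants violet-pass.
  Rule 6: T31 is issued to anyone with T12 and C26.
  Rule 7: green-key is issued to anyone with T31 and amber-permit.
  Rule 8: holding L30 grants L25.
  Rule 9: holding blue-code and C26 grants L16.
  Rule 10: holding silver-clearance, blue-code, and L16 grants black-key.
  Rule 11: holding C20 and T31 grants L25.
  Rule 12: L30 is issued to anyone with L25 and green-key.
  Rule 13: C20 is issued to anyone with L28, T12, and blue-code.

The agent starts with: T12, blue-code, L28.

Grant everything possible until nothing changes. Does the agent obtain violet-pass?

violet-pass would need T31 and amber-permit (Rule 5), but amber-permit is never granted.

No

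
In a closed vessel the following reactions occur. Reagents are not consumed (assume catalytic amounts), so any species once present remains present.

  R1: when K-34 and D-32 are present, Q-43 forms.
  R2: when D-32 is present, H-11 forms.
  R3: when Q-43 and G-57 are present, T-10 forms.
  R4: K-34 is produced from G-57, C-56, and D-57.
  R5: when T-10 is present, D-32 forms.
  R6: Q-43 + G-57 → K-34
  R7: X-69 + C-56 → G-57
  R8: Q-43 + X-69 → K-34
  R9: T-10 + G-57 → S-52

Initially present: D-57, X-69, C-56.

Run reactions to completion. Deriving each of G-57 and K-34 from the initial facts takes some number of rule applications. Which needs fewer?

G-57: X-69 and C-56 present → G-57 forms (R7). [1 rule application]
K-34: X-69 and C-56 present → G-57 forms (R7). G-57, C-56, and D-57 present → K-34 forms (R4). [2 rule applications]
G-57 needs fewer.

G-57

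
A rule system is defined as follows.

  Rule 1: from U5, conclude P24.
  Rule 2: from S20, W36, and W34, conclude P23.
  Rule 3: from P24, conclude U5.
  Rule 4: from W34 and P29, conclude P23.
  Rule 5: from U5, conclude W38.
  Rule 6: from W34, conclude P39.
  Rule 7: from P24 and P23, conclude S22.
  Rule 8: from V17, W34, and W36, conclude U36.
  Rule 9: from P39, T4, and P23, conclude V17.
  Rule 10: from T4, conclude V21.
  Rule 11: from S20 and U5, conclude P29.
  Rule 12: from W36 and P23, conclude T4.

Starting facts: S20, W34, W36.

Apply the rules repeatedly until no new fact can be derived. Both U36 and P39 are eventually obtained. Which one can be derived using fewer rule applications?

P39: From W34, Rule 6 gives P39. [1 rule application]
U36: S20, W36, and W34 hold, so P23 follows (Rule 2). From W34, Rule 6 gives P39. W36 and P23 hold, so T4 follows (Rule 12). From P39, T4, and P23, Rule 9 gives V17. From V17, W34, and W36, Rule 8 gives U36. [5 rule applications]
P39 needs fewer.

P39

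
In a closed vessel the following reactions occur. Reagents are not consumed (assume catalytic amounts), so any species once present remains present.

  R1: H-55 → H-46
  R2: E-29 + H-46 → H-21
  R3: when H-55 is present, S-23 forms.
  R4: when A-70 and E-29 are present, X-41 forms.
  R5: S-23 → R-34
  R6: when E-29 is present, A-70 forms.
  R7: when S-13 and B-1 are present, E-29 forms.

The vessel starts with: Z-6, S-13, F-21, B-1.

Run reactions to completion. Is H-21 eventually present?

No

H-21 would need E-29 and H-46 (R2), but H-46 never forms.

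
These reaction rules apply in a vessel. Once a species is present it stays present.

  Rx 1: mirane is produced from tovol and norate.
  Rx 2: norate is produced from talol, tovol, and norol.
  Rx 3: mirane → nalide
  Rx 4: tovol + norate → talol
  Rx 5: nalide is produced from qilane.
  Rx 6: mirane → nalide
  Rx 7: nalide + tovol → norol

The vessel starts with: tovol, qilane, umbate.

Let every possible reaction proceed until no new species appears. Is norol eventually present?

qilane present → nalide forms (Rx 5).
nalide and tovol present → norol forms (Rx 7).

Yes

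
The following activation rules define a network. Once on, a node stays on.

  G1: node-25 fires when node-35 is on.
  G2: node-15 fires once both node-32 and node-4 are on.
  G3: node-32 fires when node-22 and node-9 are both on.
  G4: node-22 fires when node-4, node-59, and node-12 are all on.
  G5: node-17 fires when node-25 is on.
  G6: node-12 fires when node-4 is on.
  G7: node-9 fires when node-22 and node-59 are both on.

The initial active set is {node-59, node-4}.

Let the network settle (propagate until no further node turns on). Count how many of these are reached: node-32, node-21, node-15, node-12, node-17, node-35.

3

node-4 is on, so node-12 fires (G6).
G4: node-4, node-59, and node-12 on → node-22 on.
node-22 and node-59 are on, so node-9 fires (G7).
G3: node-22 and node-9 on → node-32 on.
node-32 and node-4 are on, so node-15 fires (G2).
node-32: reached.
No rule produces node-21, and it is not given.
node-15: reached.
node-12: reached.
node-17 would need node-25 (G5), but node-25 never turns on.
No rule produces node-35, and it is not given.
Reached: node-32, node-15, and node-12 — 3 of the 6.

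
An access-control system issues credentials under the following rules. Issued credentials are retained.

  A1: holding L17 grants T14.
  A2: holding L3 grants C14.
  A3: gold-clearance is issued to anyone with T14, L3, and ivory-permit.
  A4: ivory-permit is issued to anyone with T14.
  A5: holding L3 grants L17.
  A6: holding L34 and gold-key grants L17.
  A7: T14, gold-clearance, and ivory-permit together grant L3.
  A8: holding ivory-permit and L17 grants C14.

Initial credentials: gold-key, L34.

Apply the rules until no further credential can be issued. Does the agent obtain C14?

Holding L34 and gold-key grants L17 (A6).
Holding L17 grants T14 (A1).
Holding T14 grants ivory-permit (A4).
Holding ivory-permit and L17 grants C14 (A8).

Yes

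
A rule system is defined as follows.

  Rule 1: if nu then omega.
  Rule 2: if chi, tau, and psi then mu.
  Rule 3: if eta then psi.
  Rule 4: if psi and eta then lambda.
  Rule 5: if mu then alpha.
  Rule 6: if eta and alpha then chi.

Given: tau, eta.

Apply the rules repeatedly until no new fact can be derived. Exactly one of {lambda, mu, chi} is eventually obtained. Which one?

lambda

From eta, Rule 3 gives psi.
psi and eta hold, so lambda follows (Rule 4).
chi would need eta and alpha (Rule 6), but alpha is never established. mu would need chi, tau, and psi (Rule 2), but chi is never established.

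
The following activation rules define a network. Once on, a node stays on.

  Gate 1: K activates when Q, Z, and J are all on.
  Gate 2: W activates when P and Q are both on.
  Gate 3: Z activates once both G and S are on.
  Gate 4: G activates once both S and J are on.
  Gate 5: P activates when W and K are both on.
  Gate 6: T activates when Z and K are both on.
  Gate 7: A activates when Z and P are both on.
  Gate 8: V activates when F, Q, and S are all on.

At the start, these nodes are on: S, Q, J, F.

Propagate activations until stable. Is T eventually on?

Gate 4: S and J on → G on.
Gate 3: G and S on → Z on.
Q, Z, and J are on, so K activates (Gate 1).
Z and K are on, so T activates (Gate 6).

Yes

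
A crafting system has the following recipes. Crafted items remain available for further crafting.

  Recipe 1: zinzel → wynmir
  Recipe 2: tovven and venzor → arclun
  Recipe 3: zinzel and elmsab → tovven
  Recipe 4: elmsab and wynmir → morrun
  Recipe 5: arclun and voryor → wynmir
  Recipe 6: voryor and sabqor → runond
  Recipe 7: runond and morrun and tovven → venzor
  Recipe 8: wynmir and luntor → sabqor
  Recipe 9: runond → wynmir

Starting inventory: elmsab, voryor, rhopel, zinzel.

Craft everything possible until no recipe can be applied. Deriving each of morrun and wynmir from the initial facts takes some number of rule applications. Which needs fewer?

wynmir

wynmir: Using Recipe 1, zinzel makes wynmir. [1 rule application]
morrun: Using Recipe 1, zinzel makes wynmir. Using Recipe 4, elmsab and wynmir make morrun. [2 rule applications]
wynmir needs fewer.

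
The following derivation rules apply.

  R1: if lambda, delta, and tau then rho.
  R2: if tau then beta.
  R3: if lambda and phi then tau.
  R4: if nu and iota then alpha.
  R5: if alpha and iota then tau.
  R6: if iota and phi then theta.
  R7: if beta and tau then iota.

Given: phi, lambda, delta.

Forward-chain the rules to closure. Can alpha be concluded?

No

alpha would need nu and iota (R4), but nu is never established.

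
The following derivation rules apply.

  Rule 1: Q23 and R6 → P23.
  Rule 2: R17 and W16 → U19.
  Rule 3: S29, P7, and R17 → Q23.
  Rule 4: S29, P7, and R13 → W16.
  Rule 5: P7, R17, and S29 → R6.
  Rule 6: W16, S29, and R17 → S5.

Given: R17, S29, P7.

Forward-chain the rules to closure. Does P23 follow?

Yes

From S29, P7, and R17, Rule 3 gives Q23.
From P7, R17, and S29, Rule 5 gives R6.
Q23 and R6 hold, so P23 follows (Rule 1).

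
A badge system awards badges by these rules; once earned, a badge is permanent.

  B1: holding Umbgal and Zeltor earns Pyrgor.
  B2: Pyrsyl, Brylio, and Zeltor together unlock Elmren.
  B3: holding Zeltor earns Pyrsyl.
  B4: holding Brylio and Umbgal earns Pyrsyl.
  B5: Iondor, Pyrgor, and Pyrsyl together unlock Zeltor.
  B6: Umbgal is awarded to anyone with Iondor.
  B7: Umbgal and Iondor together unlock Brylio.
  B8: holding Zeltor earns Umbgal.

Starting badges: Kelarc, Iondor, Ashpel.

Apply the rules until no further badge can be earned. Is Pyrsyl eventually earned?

Yes

With Iondor, Umbgal is earned (B6).
With Umbgal and Iondor, Brylio is earned (B7).
With Brylio and Umbgal, Pyrsyl is earned (B4).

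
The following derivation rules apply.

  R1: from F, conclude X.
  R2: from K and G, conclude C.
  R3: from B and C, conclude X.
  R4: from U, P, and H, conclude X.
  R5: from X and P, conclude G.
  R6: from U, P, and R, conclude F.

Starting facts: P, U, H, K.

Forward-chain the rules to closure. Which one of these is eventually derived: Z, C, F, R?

C

U, P, and H hold, so X follows (R4).
From X and P, R5 gives G.
K and G hold, so C follows (R2).
No rule produces R, and it is not given. F would need U, P, and R (R6), but R is never established. No rule produces Z, and it is not given.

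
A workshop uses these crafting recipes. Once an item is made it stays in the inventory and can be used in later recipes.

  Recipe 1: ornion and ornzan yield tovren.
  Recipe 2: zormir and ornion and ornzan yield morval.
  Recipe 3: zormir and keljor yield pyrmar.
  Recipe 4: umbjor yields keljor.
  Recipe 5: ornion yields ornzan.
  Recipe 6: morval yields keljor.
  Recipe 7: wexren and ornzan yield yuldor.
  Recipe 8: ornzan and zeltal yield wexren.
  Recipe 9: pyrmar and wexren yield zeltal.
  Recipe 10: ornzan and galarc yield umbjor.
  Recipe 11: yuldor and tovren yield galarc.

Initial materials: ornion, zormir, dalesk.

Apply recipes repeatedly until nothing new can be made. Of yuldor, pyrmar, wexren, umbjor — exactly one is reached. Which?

ornion → ornzan (Recipe 5).
zormir and ornion and ornzan → morval (Recipe 2).
morval → keljor (Recipe 6).
Using Recipe 3, zormir and keljor make pyrmar.
yuldor would need wexren and ornzan (Recipe 7), but wexren is never obtained. wexren would need ornzan and zeltal (Recipe 8), but zeltal is never obtained. umbjor would need ornzan and galarc (Recipe 10), but galarc is never obtained.

pyrmar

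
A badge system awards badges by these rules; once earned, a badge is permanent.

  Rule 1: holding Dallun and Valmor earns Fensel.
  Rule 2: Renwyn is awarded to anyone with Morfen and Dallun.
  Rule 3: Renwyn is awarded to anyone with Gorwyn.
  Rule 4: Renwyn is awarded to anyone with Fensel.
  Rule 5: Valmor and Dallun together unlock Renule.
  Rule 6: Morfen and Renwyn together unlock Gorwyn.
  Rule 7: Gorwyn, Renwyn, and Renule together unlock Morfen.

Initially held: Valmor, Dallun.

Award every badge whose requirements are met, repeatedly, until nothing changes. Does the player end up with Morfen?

No

Morfen would need Gorwyn, Renwyn, and Renule (Rule 7), but Gorwyn is never earned.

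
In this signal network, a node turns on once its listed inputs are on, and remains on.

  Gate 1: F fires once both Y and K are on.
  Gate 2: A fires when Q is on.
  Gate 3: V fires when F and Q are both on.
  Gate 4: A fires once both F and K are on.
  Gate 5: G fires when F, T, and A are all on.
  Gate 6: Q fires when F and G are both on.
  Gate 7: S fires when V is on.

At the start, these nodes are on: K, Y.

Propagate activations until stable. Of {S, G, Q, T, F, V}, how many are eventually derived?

1

Gate 1: Y and K on → F on.
S would need V (Gate 7), but V never turns on.
G would need F, T, and A (Gate 5), but T never turns on.
Q would need F and G (Gate 6), but G never turns on.
No rule produces T, and it is not given.
F: reached.
V would need F and Q (Gate 3), but Q never turns on.
Reached: F — 1 of the 6.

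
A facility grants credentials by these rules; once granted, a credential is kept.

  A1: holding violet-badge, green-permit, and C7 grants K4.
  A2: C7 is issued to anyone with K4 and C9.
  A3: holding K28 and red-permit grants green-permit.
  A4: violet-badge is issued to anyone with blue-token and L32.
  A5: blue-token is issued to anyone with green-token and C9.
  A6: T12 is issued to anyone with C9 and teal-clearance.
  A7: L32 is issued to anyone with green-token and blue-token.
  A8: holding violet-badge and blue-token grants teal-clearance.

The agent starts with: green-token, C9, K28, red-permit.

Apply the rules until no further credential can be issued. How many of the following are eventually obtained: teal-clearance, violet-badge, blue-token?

3

Holding green-token and C9 grants blue-token (A5).
Holding green-token and blue-token grants L32 (A7).
Holding blue-token and L32 grants violet-badge (A4).
Holding violet-badge and blue-token grants teal-clearance (A8).
teal-clearance: reached.
violet-badge: reached.
blue-token: reached.
All 3 are reached.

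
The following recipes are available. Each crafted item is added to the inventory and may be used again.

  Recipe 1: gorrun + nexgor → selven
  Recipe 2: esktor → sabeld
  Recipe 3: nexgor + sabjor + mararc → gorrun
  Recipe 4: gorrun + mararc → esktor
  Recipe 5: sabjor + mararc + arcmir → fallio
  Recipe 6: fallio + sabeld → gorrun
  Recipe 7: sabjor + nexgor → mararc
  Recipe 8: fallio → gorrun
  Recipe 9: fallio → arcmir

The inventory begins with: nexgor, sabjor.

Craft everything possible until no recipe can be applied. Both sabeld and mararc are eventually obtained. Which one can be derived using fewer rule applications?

mararc

mararc: sabjor + nexgor → mararc (Recipe 7). [1 rule application]
sabeld: sabjor + nexgor → mararc (Recipe 7). nexgor + sabjor + mararc → gorrun (Recipe 3). gorrun + mararc → esktor (Recipe 4). esktor → sabeld (Recipe 2). [4 rule applications]
mararc needs fewer.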